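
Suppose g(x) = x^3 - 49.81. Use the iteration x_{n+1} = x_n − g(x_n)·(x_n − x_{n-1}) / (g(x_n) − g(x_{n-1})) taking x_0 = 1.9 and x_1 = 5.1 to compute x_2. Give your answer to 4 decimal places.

g(1.9) = -42.951000, g(5.1) = 82.841000
x_2 = 5.100000 − 82.841000·(5.100000 − 1.900000) / (82.841000 − (-42.951000)) = 5.100000 − (265.091200)/(125.792000) = 2.992623

2.9926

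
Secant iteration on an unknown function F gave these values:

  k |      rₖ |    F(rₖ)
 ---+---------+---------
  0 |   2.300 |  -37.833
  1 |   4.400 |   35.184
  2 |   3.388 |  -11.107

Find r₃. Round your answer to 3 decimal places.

r₃ = 3.388 − (-11.107)·(3.388 − 4.400) / (-11.107 − 35.184)
   = 3.388 − (11.24028)/(-46.29100) = 3.63082

3.631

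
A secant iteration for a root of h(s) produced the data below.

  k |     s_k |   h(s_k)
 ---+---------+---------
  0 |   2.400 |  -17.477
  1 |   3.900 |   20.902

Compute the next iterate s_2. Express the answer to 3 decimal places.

3.083

s_2 = 3.900 − 20.902·(3.900 − 2.400) / (20.902 − (-17.477))
   = 3.900 − (31.35300)/(38.37900) = 3.08307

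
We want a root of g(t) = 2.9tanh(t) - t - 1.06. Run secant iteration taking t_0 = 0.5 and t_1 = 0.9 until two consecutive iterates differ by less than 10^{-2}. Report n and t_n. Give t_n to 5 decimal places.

g(0.5) = -0.2198602, g(0.9) = 0.1172638
t_2 = 0.9000000 − 0.1172638·(0.4000000)/(0.3371241) = 0.7608657;  |Δ| = 0.1391343
g(0.7608657) = 0.0397354
t_3 = 0.7608657 − 0.0397354·(-0.1391343)/(-0.0775284) = 0.6895556;  |Δ| = 0.0713101
g(0.6895556) = -0.0162360
t_4 = 0.6895556 − (-0.0162360)·(-0.0713101)/(-0.0559714) = 0.7102409;  |Δ| = 0.0206853
g(0.7102409) = 0.0011600
t_5 = 0.7102409 − 0.0011600·(0.0206853)/(0.0173959) = 0.7088616;  |Δ| = 0.0013793
|t_5 − t_4| = 0.0013793 < 10^{-2}

n = 5, t_n = 0.70886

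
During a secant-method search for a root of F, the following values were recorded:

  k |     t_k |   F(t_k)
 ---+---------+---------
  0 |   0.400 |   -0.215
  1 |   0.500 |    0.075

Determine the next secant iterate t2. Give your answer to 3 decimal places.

0.474

t2 = 0.500 − 0.075·(0.500 − 0.400) / (0.075 − (-0.215))
   = 0.500 − (0.00750)/(0.29000) = 0.47414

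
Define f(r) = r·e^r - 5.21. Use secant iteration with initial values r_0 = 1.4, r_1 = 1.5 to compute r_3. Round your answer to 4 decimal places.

f(1.4) = 0.467280, f(1.5) = 1.512534
r_2 = 1.500000 − 1.512534·(1.500000 − 1.400000) / (1.512534 − 0.467280) = 1.500000 − (0.151253)/(1.045254) = 1.355295
f(1.355295) = 0.045706
r_3 = 1.355295 − 0.045706·(1.355295 − 1.500000) / (0.045706 − 1.512534) = 1.355295 − (-0.006614)/(-1.466828) = 1.350786

1.3508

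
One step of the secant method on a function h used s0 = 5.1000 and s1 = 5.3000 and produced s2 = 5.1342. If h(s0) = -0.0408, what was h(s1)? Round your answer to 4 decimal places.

0.1978

The secant line through (5.1000, -0.0408) and (5.3000, h(s1)) crosses zero at s2 = 5.1342.
So (5.1000, -0.0408), (5.3000, h(s1)), (5.1342, 0) are collinear:
h(s1) = -0.0408 · (5.3000 − 5.1342) / (5.1000 − 5.1342) = -0.0408 · (0.165800)/(-0.034200) = 0.197796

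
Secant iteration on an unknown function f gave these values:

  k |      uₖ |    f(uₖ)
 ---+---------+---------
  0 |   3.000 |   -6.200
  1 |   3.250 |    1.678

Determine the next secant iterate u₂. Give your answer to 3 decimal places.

3.197

u₂ = 3.250 − 1.678·(3.250 − 3.000) / (1.678 − (-6.200))
   = 3.250 − (0.41950)/(7.87800) = 3.19675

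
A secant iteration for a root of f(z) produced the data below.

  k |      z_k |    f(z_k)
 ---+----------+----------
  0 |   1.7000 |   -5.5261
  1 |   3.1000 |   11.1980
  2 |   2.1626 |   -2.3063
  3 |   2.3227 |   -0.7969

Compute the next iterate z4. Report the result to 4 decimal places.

z4 = 2.3227 − (-0.7969)·(2.3227 − 2.1626) / (-0.7969 − (-2.3063))
   = 2.3227 − (-0.127584)/(1.509400) = 2.407226

2.4072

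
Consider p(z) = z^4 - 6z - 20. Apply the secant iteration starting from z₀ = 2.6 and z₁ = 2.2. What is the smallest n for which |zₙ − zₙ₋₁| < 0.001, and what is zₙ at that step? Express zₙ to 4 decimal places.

p(2.6) = 10.097600, p(2.2) = -9.774400
z₂ = 2.200000 − (-9.774400)·(-0.400000)/(-19.872000) = 2.396747;  |Δ| = 0.196747
p(2.396747) = -1.382386
z₃ = 2.396747 − (-1.382386)·(0.196747)/(8.392014) = 2.429157;  |Δ| = 0.032409
p(2.429157) = 0.244523
z₄ = 2.429157 − 0.244523·(0.032409)/(1.626909) = 2.424286;  |Δ| = 0.004871
p(2.424286) = -0.004701
z₅ = 2.424286 − (-0.004701)·(-0.004871)/(-0.249224) = 2.424377;  |Δ| = 0.000092
|z₅ − z₄| = 0.000092 < 0.001

n = 5, zₙ = 2.4244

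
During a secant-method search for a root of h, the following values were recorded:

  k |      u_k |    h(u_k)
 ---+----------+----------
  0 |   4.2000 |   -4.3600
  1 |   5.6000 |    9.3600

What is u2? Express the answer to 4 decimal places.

u2 = 5.6000 − 9.3600·(5.6000 − 4.2000) / (9.3600 − (-4.3600))
   = 5.6000 − (13.104000)/(13.720000) = 4.644898

4.6449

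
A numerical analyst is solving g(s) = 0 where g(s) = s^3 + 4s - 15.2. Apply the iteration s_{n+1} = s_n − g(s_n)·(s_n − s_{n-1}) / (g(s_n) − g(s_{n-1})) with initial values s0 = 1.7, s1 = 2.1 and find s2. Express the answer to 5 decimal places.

g(1.7) = -3.4870000, g(2.1) = 2.4610000
s2 = 2.1000000 − 2.4610000·(2.1000000 − 1.7000000) / (2.4610000 − (-3.4870000)) = 2.1000000 − (0.9844000)/(5.9480000) = 1.9344990

1.93450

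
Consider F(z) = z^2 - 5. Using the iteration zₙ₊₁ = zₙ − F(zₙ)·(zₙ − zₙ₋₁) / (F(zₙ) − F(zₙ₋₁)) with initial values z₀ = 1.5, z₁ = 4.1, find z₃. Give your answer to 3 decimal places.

F(1.5) = -2.75000, F(4.1) = 11.81000
z₂ = 4.10000 − 11.81000·(4.10000 − 1.50000) / (11.81000 − (-2.75000)) = 4.10000 − (30.70600)/(14.56000) = 1.99107
F(1.99107) = -1.03563
z₃ = 1.99107 − (-1.03563)·(1.99107 − 4.10000) / (-1.03563 − 11.81000) = 1.99107 − (2.18408)/(-12.84563) = 2.16110

2.161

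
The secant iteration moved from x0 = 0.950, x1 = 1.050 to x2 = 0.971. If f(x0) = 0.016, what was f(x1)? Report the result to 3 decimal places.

The secant line through (0.950, 0.016) and (1.050, f(x1)) crosses zero at x2 = 0.971.
So (0.950, 0.016), (1.050, f(x1)), (0.971, 0) are collinear:
f(x1) = 0.016 · (1.050 − 0.971) / (0.950 − 0.971) = 0.016 · (0.07900)/(-0.02100) = -0.06019

-0.060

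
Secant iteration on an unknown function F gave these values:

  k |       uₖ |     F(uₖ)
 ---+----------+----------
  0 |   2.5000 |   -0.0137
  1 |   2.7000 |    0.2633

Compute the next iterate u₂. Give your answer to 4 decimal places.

2.5099

u₂ = 2.7000 − 0.2633·(2.7000 − 2.5000) / (0.2633 − (-0.0137))
   = 2.7000 − (0.052660)/(0.277000) = 2.509892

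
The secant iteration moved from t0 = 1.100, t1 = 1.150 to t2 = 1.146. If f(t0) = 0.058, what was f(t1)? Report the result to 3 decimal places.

The secant line through (1.100, 0.058) and (1.150, f(t1)) crosses zero at t2 = 1.146.
So (1.100, 0.058), (1.150, f(t1)), (1.146, 0) are collinear:
f(t1) = 0.058 · (1.150 − 1.146) / (1.100 − 1.146) = 0.058 · (0.00400)/(-0.04600) = -0.00504

-0.005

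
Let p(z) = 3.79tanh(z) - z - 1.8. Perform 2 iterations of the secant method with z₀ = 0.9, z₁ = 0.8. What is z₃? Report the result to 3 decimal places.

p(0.9) = 0.01477, p(0.8) = -0.08330
z₂ = 0.80000 − (-0.08330)·(0.80000 − 0.90000) / (-0.08330 − 0.01477) = 0.80000 − (0.00833)/(-0.09807) = 0.88494
p(0.88494) = 0.00174
z₃ = 0.88494 − 0.00174·(0.88494 − 0.80000) / (0.00174 − (-0.08330)) = 0.88494 − (0.00015)/(0.08504) = 0.88321

0.883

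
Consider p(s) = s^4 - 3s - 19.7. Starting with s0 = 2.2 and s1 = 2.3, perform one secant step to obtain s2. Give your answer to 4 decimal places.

p(2.2) = -2.874400, p(2.3) = 1.384100
s2 = 2.300000 − 1.384100·(2.300000 − 2.200000) / (1.384100 − (-2.874400)) = 2.300000 − (0.138410)/(4.258500) = 2.267498

2.2675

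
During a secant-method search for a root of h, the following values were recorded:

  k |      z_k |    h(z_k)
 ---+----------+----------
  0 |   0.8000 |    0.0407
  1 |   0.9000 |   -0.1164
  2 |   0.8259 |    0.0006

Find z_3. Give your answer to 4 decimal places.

z_3 = 0.8259 − 0.0006·(0.8259 − 0.9000) / (0.0006 − (-0.1164))
   = 0.8259 − (-0.000044)/(0.117000) = 0.826280

0.8263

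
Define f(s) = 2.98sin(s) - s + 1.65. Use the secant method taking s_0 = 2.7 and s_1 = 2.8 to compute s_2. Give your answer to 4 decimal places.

f(2.7) = 0.223592, f(2.8) = -0.151735
s_2 = 2.800000 − (-0.151735)·(2.800000 − 2.700000) / (-0.151735 − 0.223592) = 2.800000 − (-0.015174)/(-0.375327) = 2.759573

2.7596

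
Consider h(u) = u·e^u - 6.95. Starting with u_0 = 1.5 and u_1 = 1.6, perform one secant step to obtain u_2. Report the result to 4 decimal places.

h(1.5) = -0.227466, h(1.6) = 0.974852
u_2 = 1.600000 − 0.974852·(1.600000 − 1.500000) / (0.974852 − (-0.227466)) = 1.600000 − (0.097485)/(1.202318) = 1.518919

1.5189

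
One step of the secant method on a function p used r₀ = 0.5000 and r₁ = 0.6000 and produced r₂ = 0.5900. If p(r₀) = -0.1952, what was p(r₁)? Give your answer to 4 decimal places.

0.0217

The secant line through (0.5000, -0.1952) and (0.6000, p(r₁)) crosses zero at r₂ = 0.5900.
So (0.5000, -0.1952), (0.6000, p(r₁)), (0.5900, 0) are collinear:
p(r₁) = -0.1952 · (0.6000 − 0.5900) / (0.5000 − 0.5900) = -0.1952 · (0.010000)/(-0.090000) = 0.021689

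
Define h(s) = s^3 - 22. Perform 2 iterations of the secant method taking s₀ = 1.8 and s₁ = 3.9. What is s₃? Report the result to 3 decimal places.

2.682

h(1.8) = -16.16800, h(3.9) = 37.31900
s₂ = 3.90000 − 37.31900·(3.90000 − 1.80000) / (37.31900 − (-16.16800)) = 3.90000 − (78.36990)/(53.48700) = 2.43479
h(2.43479) = -7.56614
s₃ = 2.43479 − (-7.56614)·(2.43479 − 3.90000) / (-7.56614 − 37.31900) = 2.43479 − (11.08602)/(-44.88514) = 2.68177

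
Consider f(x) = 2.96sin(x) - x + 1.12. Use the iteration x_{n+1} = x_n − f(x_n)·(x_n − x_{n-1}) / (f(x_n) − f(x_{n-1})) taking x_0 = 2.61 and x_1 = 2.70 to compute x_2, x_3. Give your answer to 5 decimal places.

2.61289, 2.61294

f(2.61) = 0.0104443, f(2.70) = -0.3149556
x_2 = 2.7000000 − (-0.3149556)·(2.7000000 − 2.6100000) / (-0.3149556 − 0.0104443) = 2.7000000 − (-0.0283460)/(-0.3253998) = 2.6128887
f(2.6128887) = 0.0001787
x_3 = 2.6128887 − 0.0001787·(2.6128887 − 2.7000000) / (0.0001787 − (-0.3149556)) = 2.6128887 − (-0.0000156)/(0.3151343) = 2.6129381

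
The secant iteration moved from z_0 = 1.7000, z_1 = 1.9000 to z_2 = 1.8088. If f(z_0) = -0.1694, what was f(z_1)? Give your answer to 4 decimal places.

The secant line through (1.7000, -0.1694) and (1.9000, f(z_1)) crosses zero at z_2 = 1.8088.
So (1.7000, -0.1694), (1.9000, f(z_1)), (1.8088, 0) are collinear:
f(z_1) = -0.1694 · (1.9000 − 1.8088) / (1.7000 − 1.8088) = -0.1694 · (0.091200)/(-0.108800) = 0.141997

0.1420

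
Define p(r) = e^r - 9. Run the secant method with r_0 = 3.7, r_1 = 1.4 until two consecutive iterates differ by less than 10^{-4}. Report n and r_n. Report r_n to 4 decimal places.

p(3.7) = 31.447304, p(1.4) = -4.944800
r_2 = 1.400000 − (-4.944800)·(-2.300000)/(-36.392104) = 1.712514;  |Δ| = 0.312514
p(1.712514) = -3.457122
r_3 = 1.712514 − (-3.457122)·(0.312514)/(1.487678) = 2.438745;  |Δ| = 0.726231
p(2.438745) = 2.458654
r_4 = 2.438745 − 2.458654·(0.726231)/(5.915775) = 2.136916;  |Δ| = 0.301829
p(2.136916) = -0.526731
r_5 = 2.136916 − (-0.526731)·(-0.301829)/(-2.985384) = 2.190170;  |Δ| = 0.053254
p(2.190170) = -0.063267
r_6 = 2.190170 − (-0.063267)·(0.053254)/(0.463463) = 2.197440;  |Δ| = 0.007270
p(2.197440) = 0.001936
r_7 = 2.197440 − 0.001936·(0.007270)/(0.065204) = 2.197224;  |Δ| = 0.000216
p(2.197224) = -0.000007
r_8 = 2.197224 − (-0.000007)·(-0.000216)/(-0.001943) = 2.197225;  |Δ| = 0.000001
|r_8 − r_7| = 0.000001 < 10^{-4}

n = 8, r_n = 2.1972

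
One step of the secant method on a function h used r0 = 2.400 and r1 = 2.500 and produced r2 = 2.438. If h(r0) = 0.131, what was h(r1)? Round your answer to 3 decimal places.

-0.214

The secant line through (2.400, 0.131) and (2.500, h(r1)) crosses zero at r2 = 2.438.
So (2.400, 0.131), (2.500, h(r1)), (2.438, 0) are collinear:
h(r1) = 0.131 · (2.500 − 2.438) / (2.400 − 2.438) = 0.131 · (0.06200)/(-0.03800) = -0.21374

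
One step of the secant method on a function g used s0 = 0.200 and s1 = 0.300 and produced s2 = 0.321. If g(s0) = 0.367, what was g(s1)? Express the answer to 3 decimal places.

The secant line through (0.200, 0.367) and (0.300, g(s1)) crosses zero at s2 = 0.321.
So (0.200, 0.367), (0.300, g(s1)), (0.321, 0) are collinear:
g(s1) = 0.367 · (0.300 − 0.321) / (0.200 − 0.321) = 0.367 · (-0.02100)/(-0.12100) = 0.06369

0.064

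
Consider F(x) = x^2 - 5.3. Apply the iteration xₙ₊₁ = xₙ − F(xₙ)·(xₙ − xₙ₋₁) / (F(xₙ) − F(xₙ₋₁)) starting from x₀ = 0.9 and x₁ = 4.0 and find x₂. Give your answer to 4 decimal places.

F(0.9) = -4.490000, F(4.0) = 10.700000
x₂ = 4.000000 − 10.700000·(4.000000 − 0.900000) / (10.700000 − (-4.490000)) = 4.000000 − (33.170000)/(15.190000) = 1.816327

1.8163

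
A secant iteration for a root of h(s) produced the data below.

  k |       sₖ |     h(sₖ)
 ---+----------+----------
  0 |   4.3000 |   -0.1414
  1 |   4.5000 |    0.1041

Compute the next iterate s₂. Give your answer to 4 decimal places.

s₂ = 4.5000 − 0.1041·(4.5000 − 4.3000) / (0.1041 − (-0.1414))
   = 4.5000 − (0.020820)/(0.245500) = 4.415193

4.4152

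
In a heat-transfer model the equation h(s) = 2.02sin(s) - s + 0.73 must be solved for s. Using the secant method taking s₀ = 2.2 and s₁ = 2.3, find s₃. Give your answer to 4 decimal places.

h(2.2) = 0.163163, h(2.3) = -0.063675
s₂ = 2.300000 − (-0.063675)·(2.300000 − 2.200000) / (-0.063675 − 0.163163) = 2.300000 − (-0.006368)/(-0.226838) = 2.271929
h(2.271929) = 0.001577
s₃ = 2.271929 − 0.001577·(2.271929 − 2.300000) / (0.001577 − (-0.063675)) = 2.271929 − (-0.000044)/(0.065252) = 2.272608

2.2726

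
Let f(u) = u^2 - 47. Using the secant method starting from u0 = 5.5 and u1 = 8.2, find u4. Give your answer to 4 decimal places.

f(5.5) = -16.750000, f(8.2) = 20.240000
u2 = 8.200000 − 20.240000·(8.200000 − 5.500000) / (20.240000 − (-16.750000)) = 8.200000 − (54.648000)/(36.990000) = 6.722628
f(6.722628) = -1.806276
u3 = 6.722628 − (-1.806276)·(6.722628 − 8.200000) / (-1.806276 − 20.240000) = 6.722628 − (2.668543)/(-22.046276) = 6.843671
f(6.843671) = -0.164174
u4 = 6.843671 − (-0.164174)·(6.843671 − 6.722628) / (-0.164174 − (-1.806276)) = 6.843671 − (-0.019872)/(1.642102) = 6.855772

6.8558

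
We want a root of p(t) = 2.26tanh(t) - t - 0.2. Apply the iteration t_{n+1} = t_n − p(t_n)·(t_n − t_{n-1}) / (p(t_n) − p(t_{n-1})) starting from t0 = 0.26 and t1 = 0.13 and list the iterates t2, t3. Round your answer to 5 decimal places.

0.16225, 0.16122

p(0.26) = 0.1147079, p(0.13) = -0.0378440
t2 = 0.1300000 − (-0.0378440)·(0.1300000 − 0.2600000) / (-0.0378440 − 0.1147079) = 0.1300000 − (0.0049197)/(-0.1525519) = 0.1622495
p(0.1622495) = 0.0012502
t3 = 0.1622495 − 0.0012502·(0.1622495 − 0.1300000) / (0.0012502 − (-0.0378440)) = 0.1622495 − (0.0000403)/(0.0390942) = 0.1612181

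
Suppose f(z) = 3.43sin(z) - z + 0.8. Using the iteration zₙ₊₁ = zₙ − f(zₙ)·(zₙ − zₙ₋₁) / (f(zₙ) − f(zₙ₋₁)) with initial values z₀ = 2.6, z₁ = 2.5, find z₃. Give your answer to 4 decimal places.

f(2.6) = -0.031830, f(2.5) = 0.352759
z₂ = 2.500000 − 0.352759·(2.500000 − 2.600000) / (0.352759 − (-0.031830)) = 2.500000 − (-0.035276)/(0.384590) = 2.591724
f(2.591724) = 0.000711
z₃ = 2.591724 − 0.000711·(2.591724 − 2.500000) / (0.000711 − 0.352759) = 2.591724 − (0.000065)/(-0.352049) = 2.591909

2.5919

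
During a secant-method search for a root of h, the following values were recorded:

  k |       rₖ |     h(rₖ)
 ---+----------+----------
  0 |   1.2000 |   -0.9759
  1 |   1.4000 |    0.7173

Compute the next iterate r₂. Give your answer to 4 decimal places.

r₂ = 1.4000 − 0.7173·(1.4000 − 1.2000) / (0.7173 − (-0.9759))
   = 1.4000 − (0.143460)/(1.693200) = 1.315273

1.3153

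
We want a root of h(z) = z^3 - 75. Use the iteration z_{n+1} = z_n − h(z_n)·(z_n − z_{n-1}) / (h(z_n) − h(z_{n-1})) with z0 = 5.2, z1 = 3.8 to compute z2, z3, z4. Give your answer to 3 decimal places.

h(5.2) = 65.60800, h(3.8) = -20.12800
z2 = 3.80000 − (-20.12800)·(3.80000 − 5.20000) / (-20.12800 − 65.60800) = 3.80000 − (28.17920)/(-85.73600) = 4.12867
h(4.12867) = -4.62283
z3 = 4.12867 − (-4.62283)·(4.12867 − 3.80000) / (-4.62283 − (-20.12800)) = 4.12867 − (-1.51940)/(15.50517) = 4.22667
h(4.22667) = 0.50822
z4 = 4.22667 − 0.50822·(4.22667 − 4.12867) / (0.50822 − (-4.62283)) = 4.22667 − (0.04980)/(5.13105) = 4.21696

4.129, 4.227, 4.217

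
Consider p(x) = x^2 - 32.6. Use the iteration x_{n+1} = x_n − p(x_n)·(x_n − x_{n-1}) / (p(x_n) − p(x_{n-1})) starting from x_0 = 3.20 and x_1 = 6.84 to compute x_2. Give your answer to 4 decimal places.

p(3.20) = -22.360000, p(6.84) = 14.185600
x_2 = 6.840000 − 14.185600·(6.840000 − 3.200000) / (14.185600 − (-22.360000)) = 6.840000 − (51.635584)/(36.545600) = 5.427092

5.4271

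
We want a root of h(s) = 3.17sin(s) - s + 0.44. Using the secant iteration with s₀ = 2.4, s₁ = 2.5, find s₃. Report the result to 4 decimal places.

2.4534

h(2.4) = 0.181218, h(2.5) = -0.162843
s₂ = 2.500000 − (-0.162843)·(2.500000 − 2.400000) / (-0.162843 − 0.181218) = 2.500000 − (-0.016284)/(-0.344062) = 2.452670
h(2.452670) = 0.002517
s₃ = 2.452670 − 0.002517·(2.452670 − 2.500000) / (0.002517 − (-0.162843)) = 2.452670 − (-0.000119)/(0.165360) = 2.453391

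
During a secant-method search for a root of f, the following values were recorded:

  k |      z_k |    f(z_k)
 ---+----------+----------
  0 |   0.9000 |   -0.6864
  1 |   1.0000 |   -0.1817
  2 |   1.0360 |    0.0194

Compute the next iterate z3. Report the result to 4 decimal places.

1.0325

z3 = 1.0360 − 0.0194·(1.0360 − 1.0000) / (0.0194 − (-0.1817))
   = 1.0360 − (0.000698)/(0.201100) = 1.032527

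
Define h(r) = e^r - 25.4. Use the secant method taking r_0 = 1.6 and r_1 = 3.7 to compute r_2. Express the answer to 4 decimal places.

2.8097

h(1.6) = -20.446968, h(3.7) = 15.047304
r_2 = 3.700000 − 15.047304·(3.700000 − 1.600000) / (15.047304 − (-20.446968)) = 3.700000 − (31.599339)/(35.494272) = 2.809734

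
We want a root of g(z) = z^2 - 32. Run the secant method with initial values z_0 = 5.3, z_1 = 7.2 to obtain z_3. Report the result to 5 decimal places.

5.65155

g(5.3) = -3.9100000, g(7.2) = 19.8400000
z_2 = 7.2000000 − 19.8400000·(7.2000000 − 5.3000000) / (19.8400000 − (-3.9100000)) = 7.2000000 − (37.6960000)/(23.7500000) = 5.6128000
g(5.6128000) = -0.4964762
z_3 = 5.6128000 − (-0.4964762)·(5.6128000 − 7.2000000) / (-0.4964762 − 19.8400000) = 5.6128000 − (0.7880070)/(-20.3364762) = 5.6515485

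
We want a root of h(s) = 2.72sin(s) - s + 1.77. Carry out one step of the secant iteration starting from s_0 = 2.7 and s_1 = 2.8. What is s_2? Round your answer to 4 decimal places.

2.7662

h(2.7) = 0.232473, h(2.8) = -0.118832
s_2 = 2.800000 − (-0.118832)·(2.800000 − 2.700000) / (-0.118832 − 0.232473) = 2.800000 − (-0.011883)/(-0.351306) = 2.766174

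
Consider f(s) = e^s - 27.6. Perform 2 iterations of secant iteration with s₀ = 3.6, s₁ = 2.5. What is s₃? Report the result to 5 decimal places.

3.37650

f(3.6) = 8.9982344, f(2.5) = -15.4175060
s₂ = 2.5000000 − (-15.4175060)·(2.5000000 − 3.6000000) / (-15.4175060 − 8.9982344) = 2.5000000 − (16.9592566)/(-24.4157405) = 3.1946034
f(3.1946034) = -3.1995052
s₃ = 3.1946034 − (-3.1995052)·(3.1946034 − 2.5000000) / (-3.1995052 − (-15.4175060)) = 3.1946034 − (-2.2223872)/(12.2180009) = 3.3764979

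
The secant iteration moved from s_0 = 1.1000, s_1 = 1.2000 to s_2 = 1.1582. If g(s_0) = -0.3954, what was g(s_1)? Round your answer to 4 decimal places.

The secant line through (1.1000, -0.3954) and (1.2000, g(s_1)) crosses zero at s_2 = 1.1582.
So (1.1000, -0.3954), (1.2000, g(s_1)), (1.1582, 0) are collinear:
g(s_1) = -0.3954 · (1.2000 − 1.1582) / (1.1000 − 1.1582) = -0.3954 · (0.041800)/(-0.058200) = 0.283981

0.2840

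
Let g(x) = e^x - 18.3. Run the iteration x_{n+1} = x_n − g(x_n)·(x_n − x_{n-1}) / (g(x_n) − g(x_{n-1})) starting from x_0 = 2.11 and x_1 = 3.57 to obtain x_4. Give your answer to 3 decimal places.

2.918

g(2.11) = -10.05176, g(3.57) = 17.21659
x_2 = 3.57000 − 17.21659·(3.57000 − 2.11000) / (17.21659 − (-10.05176)) = 3.57000 − (25.13623)/(27.26835) = 2.64819
g(2.64819) = -4.17155
x_3 = 2.64819 − (-4.17155)·(2.64819 − 3.57000) / (-4.17155 − 17.21659) = 2.64819 − (3.84537)/(-21.38814) = 2.82798
g(2.82798) = -1.38873
x_4 = 2.82798 − (-1.38873)·(2.82798 − 2.64819) / (-1.38873 − (-4.17155)) = 2.82798 − (-0.24968)/(2.78282) = 2.91770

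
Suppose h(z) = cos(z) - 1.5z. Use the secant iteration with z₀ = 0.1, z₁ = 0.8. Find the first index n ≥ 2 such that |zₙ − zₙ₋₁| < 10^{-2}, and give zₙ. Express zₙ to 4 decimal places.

n = 4, zₙ = 0.5636

h(0.1) = 0.845004, h(0.8) = -0.503293
z₂ = 0.800000 − (-0.503293)·(0.700000)/(-1.348297) = 0.538704;  |Δ| = 0.261296
h(0.538704) = 0.050319
z₃ = 0.538704 − 0.050319·(-0.261296)/(0.553612) = 0.562453;  |Δ| = 0.023750
h(0.562453) = 0.002269
z₄ = 0.562453 − 0.002269·(0.023750)/(-0.048050) = 0.563575;  |Δ| = 0.001122
|z₄ − z₃| = 0.001122 < 10^{-2}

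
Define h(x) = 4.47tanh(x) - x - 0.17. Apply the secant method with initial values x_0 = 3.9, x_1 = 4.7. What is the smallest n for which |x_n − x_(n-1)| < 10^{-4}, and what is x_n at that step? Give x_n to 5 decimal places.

n = 4, x_n = 4.29835

h(3.9) = 0.3963385, h(4.7) = -0.4007395
x_2 = 4.7000000 − (-0.4007395)·(0.8000000)/(-0.7970780) = 4.2977914;  |Δ| = 0.4022086
h(4.2977914) = 0.0005557
x_3 = 4.2977914 − 0.0005557·(-0.4022086)/(0.4012952) = 4.2983484;  |Δ| = 0.0005570
h(4.2983484) = 0.0000006
x_4 = 4.2983484 − 0.0000006·(0.0005570)/(-0.0005551) = 4.2983490;  |Δ| = 0.0000006
|x_4 − x_3| = 0.0000006 < 10^{-4}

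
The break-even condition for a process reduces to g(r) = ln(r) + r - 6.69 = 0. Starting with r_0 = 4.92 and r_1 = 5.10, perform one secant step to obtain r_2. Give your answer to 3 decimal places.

5.067

g(4.92) = -0.17669, g(5.10) = 0.03924
r_2 = 5.10000 − 0.03924·(5.10000 − 4.92000) / (0.03924 − (-0.17669)) = 5.10000 − (0.00706)/(0.21593) = 5.06729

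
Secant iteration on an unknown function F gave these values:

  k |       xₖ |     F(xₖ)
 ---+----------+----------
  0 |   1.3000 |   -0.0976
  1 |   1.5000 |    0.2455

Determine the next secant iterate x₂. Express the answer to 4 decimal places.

x₂ = 1.5000 − 0.2455·(1.5000 − 1.3000) / (0.2455 − (-0.0976))
   = 1.5000 − (0.049100)/(0.343100) = 1.356893

1.3569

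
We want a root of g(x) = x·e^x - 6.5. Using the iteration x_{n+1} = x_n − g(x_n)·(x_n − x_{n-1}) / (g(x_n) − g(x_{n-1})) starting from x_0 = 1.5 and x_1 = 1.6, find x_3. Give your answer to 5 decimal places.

g(1.5) = 0.2225336, g(1.6) = 1.4248519
x_2 = 1.6000000 − 1.4248519·(1.6000000 − 1.5000000) / (1.4248519 − 0.2225336) = 1.6000000 − (0.1424852)/(1.2023183) = 1.4814913
g(1.4814913) = 0.0178235
x_3 = 1.4814913 − 0.0178235·(1.4814913 − 1.6000000) / (0.0178235 − 1.4248519) = 1.4814913 − (-0.0021122)/(-1.4070284) = 1.4799901

1.47999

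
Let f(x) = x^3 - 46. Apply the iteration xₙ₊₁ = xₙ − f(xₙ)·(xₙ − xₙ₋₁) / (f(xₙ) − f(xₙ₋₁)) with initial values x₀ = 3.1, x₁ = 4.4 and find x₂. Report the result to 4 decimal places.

f(3.1) = -16.209000, f(4.4) = 39.184000
x₂ = 4.400000 − 39.184000·(4.400000 − 3.100000) / (39.184000 − (-16.209000)) = 4.400000 − (50.939200)/(55.393000) = 3.480404

3.4804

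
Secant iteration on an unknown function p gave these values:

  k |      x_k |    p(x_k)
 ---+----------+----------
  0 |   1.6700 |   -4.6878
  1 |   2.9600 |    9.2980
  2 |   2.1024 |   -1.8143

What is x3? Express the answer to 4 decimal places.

2.2424

x3 = 2.1024 − (-1.8143)·(2.1024 − 2.9600) / (-1.8143 − 9.2980)
   = 2.1024 − (1.555944)/(-11.112300) = 2.242420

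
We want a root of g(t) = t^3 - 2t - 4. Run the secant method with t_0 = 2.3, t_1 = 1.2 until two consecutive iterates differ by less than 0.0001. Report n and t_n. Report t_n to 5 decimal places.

n = 7, t_n = 2.00000

g(2.3) = 3.5670000, g(1.2) = -4.6720000
t_2 = 1.2000000 − (-4.6720000)·(-1.1000000)/(-8.2390000) = 1.8237650;  |Δ| = 0.6237650
g(1.8237650) = -1.5814708
t_3 = 1.8237650 − (-1.5814708)·(0.6237650)/(3.0905292) = 2.1429551;  |Δ| = 0.3191901
g(2.1429551) = 1.5550892
t_4 = 2.1429551 − 1.5550892·(0.3191901)/(3.1365600) = 1.9847024;  |Δ| = 0.1582527
g(1.9847024) = -0.1515754
t_5 = 1.9847024 − (-0.1515754)·(-0.1582527)/(-1.7066646) = 1.9987574;  |Δ| = 0.0140550
g(1.9987574) = -0.0124164
t_6 = 1.9987574 − (-0.0124164)·(0.0140550)/(0.1391590) = 2.0000115;  |Δ| = 0.0012541
g(2.0000115) = 0.0001149
t_7 = 2.0000115 − 0.0001149·(0.0012541)/(0.0125313) = 2.0000000;  |Δ| = 0.0000115
|t_7 − t_6| = 0.0000115 < 0.0001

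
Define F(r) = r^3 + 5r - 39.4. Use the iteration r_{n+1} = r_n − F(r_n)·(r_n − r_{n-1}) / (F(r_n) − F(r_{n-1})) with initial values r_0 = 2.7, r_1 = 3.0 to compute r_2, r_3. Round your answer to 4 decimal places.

F(2.7) = -6.217000, F(3.0) = 2.600000
r_2 = 3.000000 − 2.600000·(3.000000 − 2.700000) / (2.600000 − (-6.217000)) = 3.000000 − (0.780000)/(8.817000) = 2.911535
F(2.911535) = -0.161152
r_3 = 2.911535 − (-0.161152)·(2.911535 − 3.000000) / (-0.161152 − 2.600000) = 2.911535 − (0.014256)/(-2.761152) = 2.916698

2.9115, 2.9167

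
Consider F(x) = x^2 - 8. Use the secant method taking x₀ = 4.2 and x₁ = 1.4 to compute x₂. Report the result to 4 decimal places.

2.4786

F(4.2) = 9.640000, F(1.4) = -6.040000
x₂ = 1.400000 − (-6.040000)·(1.400000 − 4.200000) / (-6.040000 − 9.640000) = 1.400000 − (16.912000)/(-15.680000) = 2.478571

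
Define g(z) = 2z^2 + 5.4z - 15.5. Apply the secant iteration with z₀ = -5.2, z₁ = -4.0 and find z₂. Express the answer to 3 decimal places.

-4.392

g(-5.2) = 10.50000, g(-4.0) = -5.10000
z₂ = -4.00000 − (-5.10000)·(-4.00000 − (-5.20000)) / (-5.10000 − 10.50000) = -4.00000 − (-6.12000)/(-15.60000) = -4.39231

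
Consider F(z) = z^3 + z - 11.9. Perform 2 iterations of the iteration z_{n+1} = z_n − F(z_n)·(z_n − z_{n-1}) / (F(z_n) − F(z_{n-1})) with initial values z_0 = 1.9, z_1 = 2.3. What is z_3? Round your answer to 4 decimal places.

F(1.9) = -3.141000, F(2.3) = 2.567000
z_2 = 2.300000 − 2.567000·(2.300000 − 1.900000) / (2.567000 − (-3.141000)) = 2.300000 − (1.026800)/(5.708000) = 2.120112
F(2.120112) = -0.250248
z_3 = 2.120112 − (-0.250248)·(2.120112 − 2.300000) / (-0.250248 − 2.567000) = 2.120112 − (0.045017)/(-2.817248) = 2.136091

2.1361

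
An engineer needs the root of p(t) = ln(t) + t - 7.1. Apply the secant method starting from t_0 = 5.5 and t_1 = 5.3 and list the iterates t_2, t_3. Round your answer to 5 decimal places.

5.41162, 5.41148

p(5.5) = 0.1047481, p(5.3) = -0.1322932
t_2 = 5.3000000 − (-0.1322932)·(5.3000000 − 5.5000000) / (-0.1322932 − 0.1047481) = 5.3000000 − (0.0264586)/(-0.2370413) = 5.4116204
p(5.4116204) = 0.0001689
t_3 = 5.4116204 − 0.0001689·(5.4116204 − 5.3000000) / (0.0001689 − (-0.1322932)) = 5.4116204 − (0.0000189)/(0.1324621) = 5.4114780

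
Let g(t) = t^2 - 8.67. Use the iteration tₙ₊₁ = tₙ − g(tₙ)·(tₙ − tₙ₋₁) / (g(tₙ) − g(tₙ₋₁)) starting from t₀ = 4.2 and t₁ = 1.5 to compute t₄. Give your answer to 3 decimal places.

2.938

g(4.2) = 8.97000, g(1.5) = -6.42000
t₂ = 1.50000 − (-6.42000)·(1.50000 − 4.20000) / (-6.42000 − 8.97000) = 1.50000 − (17.33400)/(-15.39000) = 2.62632
g(2.62632) = -1.77247
t₃ = 2.62632 − (-1.77247)·(2.62632 − 1.50000) / (-1.77247 − (-6.42000)) = 2.62632 − (-1.99636)/(4.64753) = 3.05587
g(3.05587) = 0.66833
t₄ = 3.05587 − 0.66833·(3.05587 − 2.62632) / (0.66833 − (-1.77247)) = 3.05587 − (0.28708)/(2.44079) = 2.93825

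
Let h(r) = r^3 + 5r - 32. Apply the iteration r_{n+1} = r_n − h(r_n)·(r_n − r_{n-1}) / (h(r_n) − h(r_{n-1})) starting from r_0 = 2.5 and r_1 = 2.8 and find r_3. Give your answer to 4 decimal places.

h(2.5) = -3.875000, h(2.8) = 3.952000
r_2 = 2.800000 − 3.952000·(2.800000 − 2.500000) / (3.952000 − (-3.875000)) = 2.800000 − (1.185600)/(7.827000) = 2.648524
h(2.648524) = -0.178824
r_3 = 2.648524 − (-0.178824)·(2.648524 − 2.800000) / (-0.178824 − 3.952000) = 2.648524 − (0.027088)/(-4.130824) = 2.655082

2.6551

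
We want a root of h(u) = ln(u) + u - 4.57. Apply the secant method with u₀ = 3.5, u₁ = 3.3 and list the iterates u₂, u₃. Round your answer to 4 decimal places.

h(3.5) = 0.182763, h(3.3) = -0.076078
u₂ = 3.300000 − (-0.076078)·(3.300000 − 3.500000) / (-0.076078 − 0.182763) = 3.300000 − (0.015216)/(-0.258841) = 3.358783
h(3.358783) = 0.000362
u₃ = 3.358783 − 0.000362·(3.358783 − 3.300000) / (0.000362 − (-0.076078)) = 3.358783 − (0.000021)/(0.076440) = 3.358505

3.3588, 3.3585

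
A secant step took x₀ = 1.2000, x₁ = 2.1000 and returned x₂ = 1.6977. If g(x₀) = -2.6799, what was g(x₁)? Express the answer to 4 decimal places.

2.1662

The secant line through (1.2000, -2.6799) and (2.1000, g(x₁)) crosses zero at x₂ = 1.6977.
So (1.2000, -2.6799), (2.1000, g(x₁)), (1.6977, 0) are collinear:
g(x₁) = -2.6799 · (2.1000 − 1.6977) / (1.2000 − 1.6977) = -2.6799 · (0.402300)/(-0.497700) = 2.166212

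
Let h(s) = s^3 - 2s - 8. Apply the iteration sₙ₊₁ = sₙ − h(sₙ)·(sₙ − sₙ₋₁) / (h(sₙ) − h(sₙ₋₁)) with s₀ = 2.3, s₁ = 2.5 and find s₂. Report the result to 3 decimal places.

2.328

h(2.3) = -0.43300, h(2.5) = 2.62500
s₂ = 2.50000 − 2.62500·(2.50000 − 2.30000) / (2.62500 − (-0.43300)) = 2.50000 − (0.52500)/(3.05800) = 2.32832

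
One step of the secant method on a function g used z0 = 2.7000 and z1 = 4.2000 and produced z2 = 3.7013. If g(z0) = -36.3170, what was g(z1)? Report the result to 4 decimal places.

The secant line through (2.7000, -36.3170) and (4.2000, g(z1)) crosses zero at z2 = 3.7013.
So (2.7000, -36.3170), (4.2000, g(z1)), (3.7013, 0) are collinear:
g(z1) = -36.3170 · (4.2000 − 3.7013) / (2.7000 − 3.7013) = -36.3170 · (0.498700)/(-1.001300) = 18.087774

18.0878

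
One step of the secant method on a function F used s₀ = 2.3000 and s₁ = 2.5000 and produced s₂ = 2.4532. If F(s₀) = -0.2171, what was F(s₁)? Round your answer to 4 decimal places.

The secant line through (2.3000, -0.2171) and (2.5000, F(s₁)) crosses zero at s₂ = 2.4532.
So (2.3000, -0.2171), (2.5000, F(s₁)), (2.4532, 0) are collinear:
F(s₁) = -0.2171 · (2.5000 − 2.4532) / (2.3000 − 2.4532) = -0.2171 · (0.046800)/(-0.153200) = 0.066320

0.0663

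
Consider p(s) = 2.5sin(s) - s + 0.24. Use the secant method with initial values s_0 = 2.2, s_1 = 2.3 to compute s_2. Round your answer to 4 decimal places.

2.2238

p(2.2) = 0.061241, p(2.3) = -0.195737
s_2 = 2.300000 − (-0.195737)·(2.300000 − 2.200000) / (-0.195737 − 0.061241) = 2.300000 − (-0.019574)/(-0.256978) = 2.223831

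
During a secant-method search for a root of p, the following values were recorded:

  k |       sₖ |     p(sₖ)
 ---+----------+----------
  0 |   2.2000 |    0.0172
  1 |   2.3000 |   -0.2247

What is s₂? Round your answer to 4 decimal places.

s₂ = 2.3000 − (-0.2247)·(2.3000 − 2.2000) / (-0.2247 − 0.0172)
   = 2.3000 − (-0.022470)/(-0.241900) = 2.207110

2.2071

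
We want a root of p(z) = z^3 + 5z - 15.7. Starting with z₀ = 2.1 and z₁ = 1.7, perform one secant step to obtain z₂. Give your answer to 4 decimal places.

p(2.1) = 4.061000, p(1.7) = -2.287000
z₂ = 1.700000 − (-2.287000)·(1.700000 − 2.100000) / (-2.287000 − 4.061000) = 1.700000 − (0.914800)/(-6.348000) = 1.844108

1.8441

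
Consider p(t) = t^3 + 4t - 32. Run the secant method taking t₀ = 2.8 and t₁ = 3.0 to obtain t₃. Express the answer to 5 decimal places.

2.75781

p(2.8) = 1.1520000, p(3.0) = 7.0000000
t₂ = 3.0000000 − 7.0000000·(3.0000000 − 2.8000000) / (7.0000000 − 1.1520000) = 3.0000000 − (1.4000000)/(5.8480000) = 2.7606019
p(2.7606019) = 0.0807421
t₃ = 2.7606019 − 0.0807421·(2.7606019 − 3.0000000) / (0.0807421 − 7.0000000) = 2.7606019 − (-0.0193295)/(-6.9192579) = 2.7578083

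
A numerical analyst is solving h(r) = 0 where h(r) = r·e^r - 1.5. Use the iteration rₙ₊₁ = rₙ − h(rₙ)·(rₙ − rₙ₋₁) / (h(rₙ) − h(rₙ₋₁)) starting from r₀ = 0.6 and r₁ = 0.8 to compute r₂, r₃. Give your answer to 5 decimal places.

0.71838, 0.72543

h(0.6) = -0.4067287, h(0.8) = 0.2804327
r₂ = 0.8000000 − 0.2804327·(0.8000000 − 0.6000000) / (0.2804327 − (-0.4067287)) = 0.8000000 − (0.0560865)/(0.6871615) = 0.7183794
h(0.7183794) = -0.0265274
r₃ = 0.7183794 − (-0.0265274)·(0.7183794 − 0.8000000) / (-0.0265274 − 0.2804327) = 0.7183794 − (0.0021652)/(-0.3069602) = 0.7254330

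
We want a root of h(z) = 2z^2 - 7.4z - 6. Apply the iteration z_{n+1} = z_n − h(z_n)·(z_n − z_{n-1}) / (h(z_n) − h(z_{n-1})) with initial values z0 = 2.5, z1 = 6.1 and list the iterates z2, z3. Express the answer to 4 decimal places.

h(2.5) = -12.000000, h(6.1) = 23.280000
z2 = 6.100000 − 23.280000·(6.100000 − 2.500000) / (23.280000 − (-12.000000)) = 6.100000 − (83.808000)/(35.280000) = 3.724490
h(3.724490) = -5.817576
z3 = 3.724490 − (-5.817576)·(3.724490 − 6.100000) / (-5.817576 − 23.280000) = 3.724490 − (13.819711)/(-29.097576) = 4.199434

3.7245, 4.1994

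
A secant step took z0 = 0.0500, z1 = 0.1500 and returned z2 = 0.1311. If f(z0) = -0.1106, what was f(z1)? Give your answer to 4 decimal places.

The secant line through (0.0500, -0.1106) and (0.1500, f(z1)) crosses zero at z2 = 0.1311.
So (0.0500, -0.1106), (0.1500, f(z1)), (0.1311, 0) are collinear:
f(z1) = -0.1106 · (0.1500 − 0.1311) / (0.0500 − 0.1311) = -0.1106 · (0.018900)/(-0.081100) = 0.025775

0.0258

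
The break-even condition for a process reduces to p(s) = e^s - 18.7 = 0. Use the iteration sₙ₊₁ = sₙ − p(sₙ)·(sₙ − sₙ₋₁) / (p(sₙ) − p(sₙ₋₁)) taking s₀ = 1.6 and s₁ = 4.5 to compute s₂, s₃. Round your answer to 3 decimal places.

2.069, 2.388

p(1.6) = -13.74697, p(4.5) = 71.31713
s₂ = 4.50000 − 71.31713·(4.50000 − 1.60000) / (71.31713 − (-13.74697)) = 4.50000 − (206.81968)/(85.06410) = 2.06866
p(2.06866) = -10.78578
s₃ = 2.06866 − (-10.78578)·(2.06866 − 4.50000) / (-10.78578 − 71.31713) = 2.06866 − (26.22390)/(-82.10291) = 2.38806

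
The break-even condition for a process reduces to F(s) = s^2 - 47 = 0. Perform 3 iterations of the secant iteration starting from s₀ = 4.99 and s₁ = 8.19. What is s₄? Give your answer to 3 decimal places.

6.856

F(4.99) = -22.09990, F(8.19) = 20.07610
s₂ = 8.19000 − 20.07610·(8.19000 − 4.99000) / (20.07610 − (-22.09990)) = 8.19000 − (64.24352)/(42.17600) = 6.66678
F(6.66678) = -2.55411
s₃ = 6.66678 − (-2.55411)·(6.66678 − 8.19000) / (-2.55411 − 20.07610) = 6.66678 − (3.89048)/(-22.63021) = 6.83869
F(6.83869) = -0.23231
s₄ = 6.83869 − (-0.23231)·(6.83869 − 6.66678) / (-0.23231 − (-2.55411)) = 6.83869 − (-0.03994)/(2.32179) = 6.85589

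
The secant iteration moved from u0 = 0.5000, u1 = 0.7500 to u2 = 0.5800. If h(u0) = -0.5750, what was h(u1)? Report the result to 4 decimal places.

1.2219

The secant line through (0.5000, -0.5750) and (0.7500, h(u1)) crosses zero at u2 = 0.5800.
So (0.5000, -0.5750), (0.7500, h(u1)), (0.5800, 0) are collinear:
h(u1) = -0.5750 · (0.7500 − 0.5800) / (0.5000 − 0.5800) = -0.5750 · (0.170000)/(-0.080000) = 1.221875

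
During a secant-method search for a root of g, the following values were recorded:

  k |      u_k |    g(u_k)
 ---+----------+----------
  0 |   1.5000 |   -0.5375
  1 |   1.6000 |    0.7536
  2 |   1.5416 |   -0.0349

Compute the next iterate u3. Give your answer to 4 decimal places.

u3 = 1.5416 − (-0.0349)·(1.5416 − 1.6000) / (-0.0349 − 0.7536)
   = 1.5416 − (0.002038)/(-0.788500) = 1.544185

1.5442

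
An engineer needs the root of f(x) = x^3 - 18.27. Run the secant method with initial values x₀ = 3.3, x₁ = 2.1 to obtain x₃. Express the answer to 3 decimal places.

f(3.3) = 17.66700, f(2.1) = -9.00900
x₂ = 2.10000 − (-9.00900)·(2.10000 − 3.30000) / (-9.00900 − 17.66700) = 2.10000 − (10.81080)/(-26.67600) = 2.50526
f(2.50526) = -2.54611
x₃ = 2.50526 − (-2.54611)·(2.50526 − 2.10000) / (-2.54611 − (-9.00900)) = 2.50526 − (-1.03184)/(6.46289) = 2.66492

2.665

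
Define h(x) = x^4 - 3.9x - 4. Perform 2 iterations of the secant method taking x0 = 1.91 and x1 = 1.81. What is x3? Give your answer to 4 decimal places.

1.8262

h(1.91) = 1.859634, h(1.81) = -0.326169
x2 = 1.810000 − (-0.326169)·(1.810000 − 1.910000) / (-0.326169 − 1.859634) = 1.810000 − (0.032617)/(-2.185802) = 1.824922
h(1.824922) = -0.026026
x3 = 1.824922 − (-0.026026)·(1.824922 − 1.810000) / (-0.026026 − (-0.326169)) = 1.824922 − (-0.000388)/(0.300143) = 1.826216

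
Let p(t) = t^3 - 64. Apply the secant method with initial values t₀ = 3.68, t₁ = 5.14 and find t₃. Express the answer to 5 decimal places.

3.98091

p(3.68) = -14.1639680, p(5.14) = 71.7967440
t₂ = 5.1400000 − 71.7967440·(5.1400000 − 3.6800000) / (71.7967440 − (-14.1639680)) = 5.1400000 − (104.8232462)/(85.9607120) = 3.9205680
p(3.9205680) = -3.7375256
t₃ = 3.9205680 − (-3.7375256)·(3.9205680 − 5.1400000) / (-3.7375256 − 71.7967440) = 3.9205680 − (4.5576585)/(-75.5342696) = 3.9809069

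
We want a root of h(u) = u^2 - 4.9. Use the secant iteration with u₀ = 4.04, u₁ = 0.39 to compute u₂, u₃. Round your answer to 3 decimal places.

h(4.04) = 11.42160, h(0.39) = -4.74790
u₂ = 0.39000 − (-4.74790)·(0.39000 − 4.04000) / (-4.74790 − 11.42160) = 0.39000 − (17.32984)/(-16.16950) = 1.46176
h(1.46176) = -2.76326
u₃ = 1.46176 − (-2.76326)·(1.46176 − 0.39000) / (-2.76326 − (-4.74790)) = 1.46176 − (-2.96155)/(1.98464) = 2.95399

1.462, 2.954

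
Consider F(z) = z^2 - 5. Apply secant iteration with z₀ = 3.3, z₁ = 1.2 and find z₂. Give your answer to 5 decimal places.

1.99111

F(3.3) = 5.8900000, F(1.2) = -3.5600000
z₂ = 1.2000000 − (-3.5600000)·(1.2000000 − 3.3000000) / (-3.5600000 − 5.8900000) = 1.2000000 − (7.4760000)/(-9.4500000) = 1.9911111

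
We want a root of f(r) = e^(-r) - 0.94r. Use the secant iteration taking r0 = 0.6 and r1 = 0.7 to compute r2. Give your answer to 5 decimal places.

f(0.6) = -0.0151884, f(0.7) = -0.1614147
r2 = 0.7000000 − (-0.1614147)·(0.7000000 − 0.6000000) / (-0.1614147 − (-0.0151884)) = 0.7000000 − (-0.0161415)/(-0.1462263) = 0.5896131

0.58961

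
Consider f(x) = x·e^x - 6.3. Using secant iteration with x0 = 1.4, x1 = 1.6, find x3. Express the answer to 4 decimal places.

1.4607

f(1.4) = -0.622720, f(1.6) = 1.624852
x2 = 1.600000 − 1.624852·(1.600000 − 1.400000) / (1.624852 − (-0.622720)) = 1.600000 − (0.324970)/(2.247572) = 1.455413
f(1.455413) = -0.061734
x3 = 1.455413 − (-0.061734)·(1.455413 − 1.600000) / (-0.061734 − 1.624852) = 1.455413 − (0.008926)/(-1.686586) = 1.460705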